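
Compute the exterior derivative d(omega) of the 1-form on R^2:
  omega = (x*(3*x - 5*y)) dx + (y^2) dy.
d(omega) = (5*x) dx ∧ dy

For a 1-form omega = sum_i f_i dx_i, the exterior derivative is
  d(omega) = sum_{i < j} (∂f_j/∂x_i - ∂f_i/∂x_j) dx_i ∧ dx_j.
  coefficient of dx ∧ dy: ∂f_2/∂x - ∂f_1/∂y = ∂(y^2)/∂x - ∂(x*(3*x - 5*y))/∂y = 5*x
Assembling: d(omega) = (5*x) dx ∧ dy.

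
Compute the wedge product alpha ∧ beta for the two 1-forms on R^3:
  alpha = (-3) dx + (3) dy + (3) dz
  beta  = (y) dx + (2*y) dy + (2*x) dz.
alpha ∧ beta = (-9*y) dx ∧ dy + (-6*x - 3*y) dx ∧ dz + (6*x - 6*y) dy ∧ dz

Distribute the wedge, using dx_i ∧ dx_j = -dx_j ∧ dx_i and dx_i ∧ dx_i = 0. For each pair (i, j) with i < j, the coefficient of dx_i ∧ dx_j in alpha ∧ beta is (alpha_i * beta_j - alpha_j * beta_i). Collecting: alpha ∧ beta = (-9*y) dx ∧ dy + (-6*x - 3*y) dx ∧ dz + (6*x - 6*y) dy ∧ dz.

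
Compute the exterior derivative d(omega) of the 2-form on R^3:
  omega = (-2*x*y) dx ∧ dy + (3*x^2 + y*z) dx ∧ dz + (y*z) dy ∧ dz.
d(omega) = (-z) dx ∧ dy ∧ dz

For a 2-form omega = sum_{i<j} g_{ij} dx_i ∧ dx_j, the exterior derivative is
  d(omega) = sum_{i<j} d(g_{ij}) ∧ dx_i ∧ dx_j = sum_{i<j, k} (∂g_{ij}/∂x_k) dx_k ∧ dx_i ∧ dx_j.
Expand each term, using dx_k ∧ dx_i ∧ dx_j = sgn(permutation) dx_{(a)} ∧ dx_{(b)} ∧ dx_{(c)} with (a < b < c) sorted:
  d(3*x^2 + y*z) includes (∂/∂y)(3*x^2 + y*z) dy = (z) dy, which multiplied by dx ∧ dz gives (-z) dx ∧ dy ∧ dz
Collecting like 3-forms: d(omega) = (-z) dx ∧ dy ∧ dz.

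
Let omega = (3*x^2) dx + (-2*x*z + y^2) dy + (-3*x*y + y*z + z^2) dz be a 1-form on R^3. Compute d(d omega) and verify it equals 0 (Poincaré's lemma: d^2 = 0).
d(d omega) = 0

Step 1: d omega = sum_{i<j} (∂f_j/∂x_i - ∂f_i/∂x_j) dx_i ∧ dx_j:
  coeff of dx ∧ dy: -2*z
  coeff of dx ∧ dz: -3*y
  coeff of dy ∧ dz: -x + z
Step 2: Apply d again to each 2-form coefficient. The only possible 3-form in R^3 is dx ∧ dy ∧ dz, with coefficient
  ∂(coeff of dy∧dz)/∂x - ∂(coeff of dx∧dz)/∂y + ∂(coeff of dx∧dy)/∂z
  = ∂/∂x (-x + z) - ∂/∂y (-3*y) + ∂/∂z (-2*z).
Each of these terms simplifies to sums of mixed partials that cancel in pairs. The result is 0 (by equality of mixed partials for smooth functions — Schwarz / Clairaut).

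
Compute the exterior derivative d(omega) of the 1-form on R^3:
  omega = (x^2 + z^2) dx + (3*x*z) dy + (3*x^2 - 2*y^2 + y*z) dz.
d(omega) = (3*z) dx ∧ dy + (6*x - 2*z) dx ∧ dz + (-3*x - 4*y + z) dy ∧ dz

For a 1-form omega = sum_i f_i dx_i, the exterior derivative is
  d(omega) = sum_{i < j} (∂f_j/∂x_i - ∂f_i/∂x_j) dx_i ∧ dx_j.
  coefficient of dx ∧ dy: ∂f_2/∂x - ∂f_1/∂y = ∂(3*x*z)/∂x - ∂(x^2 + z^2)/∂y = 3*z
  coefficient of dx ∧ dz: ∂f_3/∂x - ∂f_1/∂z = ∂(3*x^2 - 2*y^2 + y*z)/∂x - ∂(x^2 + z^2)/∂z = 6*x - 2*z
  coefficient of dy ∧ dz: ∂f_3/∂y - ∂f_2/∂z = ∂(3*x^2 - 2*y^2 + y*z)/∂y - ∂(3*x*z)/∂z = -3*x - 4*y + z
Assembling: d(omega) = (3*z) dx ∧ dy + (6*x - 2*z) dx ∧ dz + (-3*x - 4*y + z) dy ∧ dz.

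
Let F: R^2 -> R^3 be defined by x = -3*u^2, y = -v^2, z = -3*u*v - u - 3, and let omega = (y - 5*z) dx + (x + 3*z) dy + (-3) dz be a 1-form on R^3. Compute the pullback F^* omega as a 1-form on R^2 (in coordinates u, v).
F^* omega = (-90*u^2*v - 30*u^2 + 6*u*v^2 - 90*u + 9*v + 3) du + (6*u^2*v + 18*u*v^2 + 6*u*v + 9*u + 18*v) dv

Using F^*(f dg) = (f ∘ F) d(g ∘ F), substitute each coordinate x_i by F_i(u, v) in f_i, and replace dx_i by d F_i = (∂F_i/∂u) du + (∂F_i/∂v) dv.
  For the x component: f_1(F) = 15*u*v + 5*u - v^2 + 15; d F_1 = (-6*u) du + (0) dv
  For the y component: f_2(F) = -3*u^2 - 9*u*v - 3*u - 9; d F_2 = (0) du + (-2*v) dv
  For the z component: f_3(F) = -3; d F_3 = (-3*v - 1) du + (-3*u) dv
Combining and collecting du, dv coefficients:
  coeff of du: -90*u^2*v - 30*u^2 + 6*u*v^2 - 90*u + 9*v + 3
  coeff of dv: 6*u^2*v + 18*u*v^2 + 6*u*v + 9*u + 18*v
F^* omega = (-90*u^2*v - 30*u^2 + 6*u*v^2 - 90*u + 9*v + 3) du + (6*u^2*v + 18*u*v^2 + 6*u*v + 9*u + 18*v) dv.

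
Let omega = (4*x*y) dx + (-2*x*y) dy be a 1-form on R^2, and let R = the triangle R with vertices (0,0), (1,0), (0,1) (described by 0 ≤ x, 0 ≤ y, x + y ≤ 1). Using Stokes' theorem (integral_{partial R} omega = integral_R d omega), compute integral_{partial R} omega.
integral_(partial R) omega = -1

Stokes: integral_partial_R omega = integral_R d omega with d omega = (∂Q/∂x - ∂P/∂y) dx ∧ dy.
  ∂Q/∂x = -2*y
  ∂P/∂y = 4*x
  integrand = ∂Q/∂x - ∂P/∂y = -4*x - 2*y.
Integrating over R: integral_0^1 integral_0^{1-x} (-4*x - 2*y) dy dx = -1.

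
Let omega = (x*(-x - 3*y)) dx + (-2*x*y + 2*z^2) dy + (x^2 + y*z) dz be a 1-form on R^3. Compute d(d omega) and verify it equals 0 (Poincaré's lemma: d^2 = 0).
d(d omega) = 0

Step 1: d omega = sum_{i<j} (∂f_j/∂x_i - ∂f_i/∂x_j) dx_i ∧ dx_j:
  coeff of dx ∧ dy: 3*x - 2*y
  coeff of dx ∧ dz: 2*x
  coeff of dy ∧ dz: -3*z
Step 2: Apply d again to each 2-form coefficient. The only possible 3-form in R^3 is dx ∧ dy ∧ dz, with coefficient
  ∂(coeff of dy∧dz)/∂x - ∂(coeff of dx∧dz)/∂y + ∂(coeff of dx∧dy)/∂z
  = ∂/∂x (-3*z) - ∂/∂y (2*x) + ∂/∂z (3*x - 2*y).
Each of these terms simplifies to sums of mixed partials that cancel in pairs. The result is 0 (by equality of mixed partials for smooth functions — Schwarz / Clairaut).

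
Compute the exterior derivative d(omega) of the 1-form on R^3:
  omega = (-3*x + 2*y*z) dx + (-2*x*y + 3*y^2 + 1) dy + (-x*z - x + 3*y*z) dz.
d(omega) = (-2*y - 2*z) dx ∧ dy + (-2*y - z - 1) dx ∧ dz + (3*z) dy ∧ dz

For a 1-form omega = sum_i f_i dx_i, the exterior derivative is
  d(omega) = sum_{i < j} (∂f_j/∂x_i - ∂f_i/∂x_j) dx_i ∧ dx_j.
  coefficient of dx ∧ dy: ∂f_2/∂x - ∂f_1/∂y = ∂(-2*x*y + 3*y^2 + 1)/∂x - ∂(-3*x + 2*y*z)/∂y = -2*y - 2*z
  coefficient of dx ∧ dz: ∂f_3/∂x - ∂f_1/∂z = ∂(-x*z - x + 3*y*z)/∂x - ∂(-3*x + 2*y*z)/∂z = -2*y - z - 1
  coefficient of dy ∧ dz: ∂f_3/∂y - ∂f_2/∂z = ∂(-x*z - x + 3*y*z)/∂y - ∂(-2*x*y + 3*y^2 + 1)/∂z = 3*z
Assembling: d(omega) = (-2*y - 2*z) dx ∧ dy + (-2*y - z - 1) dx ∧ dz + (3*z) dy ∧ dz.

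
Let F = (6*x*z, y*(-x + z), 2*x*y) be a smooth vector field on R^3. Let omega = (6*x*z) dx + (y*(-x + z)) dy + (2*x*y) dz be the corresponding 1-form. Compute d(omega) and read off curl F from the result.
d(omega) = (2*x - y) dy ∧ dz + (6*x - 2*y) dz ∧ dx + (-y) dx ∧ dy; curl F = (2*x - y, 6*x - 2*y, -y)

d omega = sum_{i<j} (∂f_j/∂x_i - ∂f_i/∂x_j) dx_i ∧ dx_j. Under the identification (dy ∧ dz, dz ∧ dx, dx ∧ dy) ↔ (e_x, e_y, e_z), the coefficients are exactly the components of curl F. Compute:
  ∂R/∂y - ∂Q/∂z = (2*x) - (y) = 2*x - y
  ∂P/∂z - ∂R/∂x = (6*x) - (2*y) = 6*x - 2*y
  ∂Q/∂x - ∂P/∂y = (-y) - (0) = -y.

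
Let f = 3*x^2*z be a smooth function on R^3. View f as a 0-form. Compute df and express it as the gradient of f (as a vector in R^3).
df = (6*x*z) dx + (0) dy + (3*x^2) dz; grad f = (6*x*z, 0, 3*x^2)

For a 0-form f, d f = (∂f/∂x) dx + (∂f/∂y) dy + (∂f/∂z) dz. The components of the vector representation are exactly the entries of grad f in Cartesian coordinates:
  ∂f/∂x = 6*x*z
  ∂f/∂y = 0
  ∂f/∂z = 3*x^2.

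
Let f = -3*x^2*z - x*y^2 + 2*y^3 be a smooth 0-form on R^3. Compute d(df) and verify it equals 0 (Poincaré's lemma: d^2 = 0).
d(df) = 0

Step 1: df = sum_i (∂f/∂x_i) dx_i = (-6*x*z - y^2) dx + (2*y*(-x + 3*y)) dy + (-3*x^2) dz.
Step 2: Apply d again. Using the 1-form formula, the coefficient of dx ∧ dy in d(df) is ∂^2 f/∂x ∂y - ∂^2 f/∂y ∂x = (-2*y) - (-2*y) = 0 (equality of mixed partials for smooth f).
Similarly for dx ∧ dz and dy ∧ dz — all coefficients vanish. So d(df) = 0.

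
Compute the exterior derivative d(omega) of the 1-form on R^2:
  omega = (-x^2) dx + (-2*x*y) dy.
d(omega) = (-2*y) dx ∧ dy

For a 1-form omega = sum_i f_i dx_i, the exterior derivative is
  d(omega) = sum_{i < j} (∂f_j/∂x_i - ∂f_i/∂x_j) dx_i ∧ dx_j.
  coefficient of dx ∧ dy: ∂f_2/∂x - ∂f_1/∂y = ∂(-2*x*y)/∂x - ∂(-x^2)/∂y = -2*y
Assembling: d(omega) = (-2*y) dx ∧ dy.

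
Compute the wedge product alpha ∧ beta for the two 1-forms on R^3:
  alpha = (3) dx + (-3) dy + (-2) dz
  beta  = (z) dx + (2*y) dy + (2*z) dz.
alpha ∧ beta = (6*y + 3*z) dx ∧ dy + (8*z) dx ∧ dz + (4*y - 6*z) dy ∧ dz

Distribute the wedge, using dx_i ∧ dx_j = -dx_j ∧ dx_i and dx_i ∧ dx_i = 0. For each pair (i, j) with i < j, the coefficient of dx_i ∧ dx_j in alpha ∧ beta is (alpha_i * beta_j - alpha_j * beta_i). Collecting: alpha ∧ beta = (6*y + 3*z) dx ∧ dy + (8*z) dx ∧ dz + (4*y - 6*z) dy ∧ dz.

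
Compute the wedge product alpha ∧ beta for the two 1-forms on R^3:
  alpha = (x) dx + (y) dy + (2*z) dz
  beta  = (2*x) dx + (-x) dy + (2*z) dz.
alpha ∧ beta = (-x*(x + 2*y)) dx ∧ dy + (-2*x*z) dx ∧ dz + (2*z*(x + y)) dy ∧ dz

Distribute the wedge, using dx_i ∧ dx_j = -dx_j ∧ dx_i and dx_i ∧ dx_i = 0. For each pair (i, j) with i < j, the coefficient of dx_i ∧ dx_j in alpha ∧ beta is (alpha_i * beta_j - alpha_j * beta_i). Collecting: alpha ∧ beta = (-x*(x + 2*y)) dx ∧ dy + (-2*x*z) dx ∧ dz + (2*z*(x + y)) dy ∧ dz.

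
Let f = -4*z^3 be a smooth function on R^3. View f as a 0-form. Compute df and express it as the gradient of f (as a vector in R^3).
df = (0) dx + (0) dy + (-12*z^2) dz; grad f = (0, 0, -12*z^2)

For a 0-form f, d f = (∂f/∂x) dx + (∂f/∂y) dy + (∂f/∂z) dz. The components of the vector representation are exactly the entries of grad f in Cartesian coordinates:
  ∂f/∂x = 0
  ∂f/∂y = 0
  ∂f/∂z = -12*z^2.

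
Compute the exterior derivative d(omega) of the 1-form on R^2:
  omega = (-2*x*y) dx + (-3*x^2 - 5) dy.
d(omega) = (-4*x) dx ∧ dy

For a 1-form omega = sum_i f_i dx_i, the exterior derivative is
  d(omega) = sum_{i < j} (∂f_j/∂x_i - ∂f_i/∂x_j) dx_i ∧ dx_j.
  coefficient of dx ∧ dy: ∂f_2/∂x - ∂f_1/∂y = ∂(-3*x^2 - 5)/∂x - ∂(-2*x*y)/∂y = -4*x
Assembling: d(omega) = (-4*x) dx ∧ dy.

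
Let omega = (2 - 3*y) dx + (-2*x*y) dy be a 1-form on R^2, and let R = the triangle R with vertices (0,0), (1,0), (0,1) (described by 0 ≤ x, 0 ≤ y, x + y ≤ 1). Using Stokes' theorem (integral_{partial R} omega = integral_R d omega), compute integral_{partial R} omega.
integral_(partial R) omega = 7/6

Stokes: integral_partial_R omega = integral_R d omega with d omega = (∂Q/∂x - ∂P/∂y) dx ∧ dy.
  ∂Q/∂x = -2*y
  ∂P/∂y = -3
  integrand = ∂Q/∂x - ∂P/∂y = 3 - 2*y.
Integrating over R: integral_0^1 integral_0^{1-x} (3 - 2*y) dy dx = 7/6.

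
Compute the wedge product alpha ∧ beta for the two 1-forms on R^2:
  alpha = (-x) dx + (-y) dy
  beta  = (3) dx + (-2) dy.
alpha ∧ beta = (2*x + 3*y) dx ∧ dy

Distribute the wedge, using dx_i ∧ dx_j = -dx_j ∧ dx_i and dx_i ∧ dx_i = 0. For each pair (i, j) with i < j, the coefficient of dx_i ∧ dx_j in alpha ∧ beta is (alpha_i * beta_j - alpha_j * beta_i). Collecting: alpha ∧ beta = (2*x + 3*y) dx ∧ dy.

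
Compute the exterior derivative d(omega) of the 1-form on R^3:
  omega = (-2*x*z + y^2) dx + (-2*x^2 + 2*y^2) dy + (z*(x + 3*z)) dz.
d(omega) = (-4*x - 2*y) dx ∧ dy + (2*x + z) dx ∧ dz

For a 1-form omega = sum_i f_i dx_i, the exterior derivative is
  d(omega) = sum_{i < j} (∂f_j/∂x_i - ∂f_i/∂x_j) dx_i ∧ dx_j.
  coefficient of dx ∧ dy: ∂f_2/∂x - ∂f_1/∂y = ∂(-2*x^2 + 2*y^2)/∂x - ∂(-2*x*z + y^2)/∂y = -4*x - 2*y
  coefficient of dx ∧ dz: ∂f_3/∂x - ∂f_1/∂z = ∂(z*(x + 3*z))/∂x - ∂(-2*x*z + y^2)/∂z = 2*x + z
Assembling: d(omega) = (-4*x - 2*y) dx ∧ dy + (2*x + z) dx ∧ dz.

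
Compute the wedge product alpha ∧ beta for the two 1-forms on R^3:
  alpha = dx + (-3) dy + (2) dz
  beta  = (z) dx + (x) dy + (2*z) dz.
alpha ∧ beta = (x + 3*z) dx ∧ dy + (-2*x - 6*z) dy ∧ dz

Distribute the wedge, using dx_i ∧ dx_j = -dx_j ∧ dx_i and dx_i ∧ dx_i = 0. For each pair (i, j) with i < j, the coefficient of dx_i ∧ dx_j in alpha ∧ beta is (alpha_i * beta_j - alpha_j * beta_i). Collecting: alpha ∧ beta = (x + 3*z) dx ∧ dy + (-2*x - 6*z) dy ∧ dz.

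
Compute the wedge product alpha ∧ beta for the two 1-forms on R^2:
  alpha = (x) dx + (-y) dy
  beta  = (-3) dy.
alpha ∧ beta = (-3*x) dx ∧ dy

Distribute the wedge, using dx_i ∧ dx_j = -dx_j ∧ dx_i and dx_i ∧ dx_i = 0. For each pair (i, j) with i < j, the coefficient of dx_i ∧ dx_j in alpha ∧ beta is (alpha_i * beta_j - alpha_j * beta_i). Collecting: alpha ∧ beta = (-3*x) dx ∧ dy.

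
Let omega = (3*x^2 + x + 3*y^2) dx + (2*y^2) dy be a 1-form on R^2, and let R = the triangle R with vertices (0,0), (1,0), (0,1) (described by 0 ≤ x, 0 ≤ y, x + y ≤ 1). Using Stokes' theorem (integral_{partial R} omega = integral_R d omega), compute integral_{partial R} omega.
integral_(partial R) omega = -1

Stokes: integral_partial_R omega = integral_R d omega with d omega = (∂Q/∂x - ∂P/∂y) dx ∧ dy.
  ∂Q/∂x = 0
  ∂P/∂y = 6*y
  integrand = ∂Q/∂x - ∂P/∂y = -6*y.
Integrating over R: integral_0^1 integral_0^{1-x} (-6*y) dy dx = -1.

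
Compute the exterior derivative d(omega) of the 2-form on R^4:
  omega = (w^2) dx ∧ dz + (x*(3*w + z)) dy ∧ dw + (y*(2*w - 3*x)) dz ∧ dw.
d(omega) = (2*w - 3*y) dx ∧ dz ∧ dw + (3*w + z) dx ∧ dy ∧ dw + (2*w - 4*x) dy ∧ dz ∧ dw

For a 2-form omega = sum_{i<j} g_{ij} dx_i ∧ dx_j, the exterior derivative is
  d(omega) = sum_{i<j} d(g_{ij}) ∧ dx_i ∧ dx_j = sum_{i<j, k} (∂g_{ij}/∂x_k) dx_k ∧ dx_i ∧ dx_j.
Expand each term, using dx_k ∧ dx_i ∧ dx_j = sgn(permutation) dx_{(a)} ∧ dx_{(b)} ∧ dx_{(c)} with (a < b < c) sorted:
  d(w^2) includes (∂/∂w)(w^2) dw = (2*w) dw, which multiplied by dx ∧ dz gives (2*w) dx ∧ dz ∧ dw
  d(x*(3*w + z)) includes (∂/∂x)(x*(3*w + z)) dx = (3*w + z) dx, which multiplied by dy ∧ dw gives (3*w + z) dx ∧ dy ∧ dw
  d(x*(3*w + z)) includes (∂/∂z)(x*(3*w + z)) dz = (x) dz, which multiplied by dy ∧ dw gives (-x) dy ∧ dz ∧ dw
  d(y*(2*w - 3*x)) includes (∂/∂x)(y*(2*w - 3*x)) dx = (-3*y) dx, which multiplied by dz ∧ dw gives (-3*y) dx ∧ dz ∧ dw
  d(y*(2*w - 3*x)) includes (∂/∂y)(y*(2*w - 3*x)) dy = (2*w - 3*x) dy, which multiplied by dz ∧ dw gives (2*w - 3*x) dy ∧ dz ∧ dw
Collecting like 3-forms: d(omega) = (2*w - 3*y) dx ∧ dz ∧ dw + (3*w + z) dx ∧ dy ∧ dw + (2*w - 4*x) dy ∧ dz ∧ dw.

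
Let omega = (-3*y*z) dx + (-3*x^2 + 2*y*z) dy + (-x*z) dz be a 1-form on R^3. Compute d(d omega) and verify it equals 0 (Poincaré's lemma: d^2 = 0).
d(d omega) = 0

Step 1: d omega = sum_{i<j} (∂f_j/∂x_i - ∂f_i/∂x_j) dx_i ∧ dx_j:
  coeff of dx ∧ dy: -6*x + 3*z
  coeff of dx ∧ dz: 3*y - z
  coeff of dy ∧ dz: -2*y
Step 2: Apply d again to each 2-form coefficient. The only possible 3-form in R^3 is dx ∧ dy ∧ dz, with coefficient
  ∂(coeff of dy∧dz)/∂x - ∂(coeff of dx∧dz)/∂y + ∂(coeff of dx∧dy)/∂z
  = ∂/∂x (-2*y) - ∂/∂y (3*y - z) + ∂/∂z (-6*x + 3*z).
Each of these terms simplifies to sums of mixed partials that cancel in pairs. The result is 0 (by equality of mixed partials for smooth functions — Schwarz / Clairaut).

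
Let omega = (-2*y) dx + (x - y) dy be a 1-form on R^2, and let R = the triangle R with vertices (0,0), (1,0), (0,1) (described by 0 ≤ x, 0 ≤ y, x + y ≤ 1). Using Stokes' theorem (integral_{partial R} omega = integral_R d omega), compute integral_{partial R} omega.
integral_(partial R) omega = 3/2

Stokes: integral_partial_R omega = integral_R d omega with d omega = (∂Q/∂x - ∂P/∂y) dx ∧ dy.
  ∂Q/∂x = 1
  ∂P/∂y = -2
  integrand = ∂Q/∂x - ∂P/∂y = 3.
Integrating over R: integral_0^1 integral_0^{1-x} (3) dy dx = 3/2.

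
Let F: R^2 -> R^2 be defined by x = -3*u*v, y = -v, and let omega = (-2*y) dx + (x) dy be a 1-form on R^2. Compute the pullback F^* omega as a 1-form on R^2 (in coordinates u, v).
F^* omega = (-6*v^2) du + (-3*u*v) dv

Using F^*(f dg) = (f ∘ F) d(g ∘ F), substitute each coordinate x_i by F_i(u, v) in f_i, and replace dx_i by d F_i = (∂F_i/∂u) du + (∂F_i/∂v) dv.
  For the x component: f_1(F) = 2*v; d F_1 = (-3*v) du + (-3*u) dv
  For the y component: f_2(F) = -3*u*v; d F_2 = (0) du + (-1) dv
Combining and collecting du, dv coefficients:
  coeff of du: -6*v^2
  coeff of dv: -3*u*v
F^* omega = (-6*v^2) du + (-3*u*v) dv.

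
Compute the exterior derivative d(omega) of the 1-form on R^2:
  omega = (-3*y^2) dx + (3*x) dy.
d(omega) = (6*y + 3) dx ∧ dy

For a 1-form omega = sum_i f_i dx_i, the exterior derivative is
  d(omega) = sum_{i < j} (∂f_j/∂x_i - ∂f_i/∂x_j) dx_i ∧ dx_j.
  coefficient of dx ∧ dy: ∂f_2/∂x - ∂f_1/∂y = ∂(3*x)/∂x - ∂(-3*y^2)/∂y = 6*y + 3
Assembling: d(omega) = (6*y + 3) dx ∧ dy.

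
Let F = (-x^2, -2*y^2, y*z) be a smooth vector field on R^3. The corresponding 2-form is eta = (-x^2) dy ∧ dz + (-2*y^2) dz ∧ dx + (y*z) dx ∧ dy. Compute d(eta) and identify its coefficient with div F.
d(eta) = (-2*x - 3*y) dx ∧ dy ∧ dz; div F = -2*x - 3*y

For a 2-form in R^3 of the form above, applying d gives a 3-form with coefficient ∂P/∂x + ∂Q/∂y + ∂R/∂z:
  ∂P/∂x = -2*x
  ∂Q/∂y = -4*y
  ∂R/∂z = y
Sum = -2*x - 3*y, which is exactly div F.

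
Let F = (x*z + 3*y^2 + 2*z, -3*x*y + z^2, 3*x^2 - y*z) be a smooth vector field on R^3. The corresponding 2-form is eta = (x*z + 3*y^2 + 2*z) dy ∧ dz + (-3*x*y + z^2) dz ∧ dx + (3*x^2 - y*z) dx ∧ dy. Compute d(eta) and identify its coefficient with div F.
d(eta) = (-3*x - y + z) dx ∧ dy ∧ dz; div F = -3*x - y + z

For a 2-form in R^3 of the form above, applying d gives a 3-form with coefficient ∂P/∂x + ∂Q/∂y + ∂R/∂z:
  ∂P/∂x = z
  ∂Q/∂y = -3*x
  ∂R/∂z = -y
Sum = -3*x - y + z, which is exactly div F.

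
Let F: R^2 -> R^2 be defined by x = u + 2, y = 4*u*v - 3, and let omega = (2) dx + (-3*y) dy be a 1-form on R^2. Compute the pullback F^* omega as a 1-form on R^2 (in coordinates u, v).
F^* omega = (-48*u*v^2 + 36*v + 2) du + (12*u*(-4*u*v + 3)) dv

Using F^*(f dg) = (f ∘ F) d(g ∘ F), substitute each coordinate x_i by F_i(u, v) in f_i, and replace dx_i by d F_i = (∂F_i/∂u) du + (∂F_i/∂v) dv.
  For the x component: f_1(F) = 2; d F_1 = (1) du + (0) dv
  For the y component: f_2(F) = -12*u*v + 9; d F_2 = (4*v) du + (4*u) dv
Combining and collecting du, dv coefficients:
  coeff of du: -48*u*v^2 + 36*v + 2
  coeff of dv: 12*u*(-4*u*v + 3)
F^* omega = (-48*u*v^2 + 36*v + 2) du + (12*u*(-4*u*v + 3)) dv.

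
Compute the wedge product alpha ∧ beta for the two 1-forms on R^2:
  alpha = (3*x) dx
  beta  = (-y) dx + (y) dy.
alpha ∧ beta = (3*x*y) dx ∧ dy

Distribute the wedge, using dx_i ∧ dx_j = -dx_j ∧ dx_i and dx_i ∧ dx_i = 0. For each pair (i, j) with i < j, the coefficient of dx_i ∧ dx_j in alpha ∧ beta is (alpha_i * beta_j - alpha_j * beta_i). Collecting: alpha ∧ beta = (3*x*y) dx ∧ dy.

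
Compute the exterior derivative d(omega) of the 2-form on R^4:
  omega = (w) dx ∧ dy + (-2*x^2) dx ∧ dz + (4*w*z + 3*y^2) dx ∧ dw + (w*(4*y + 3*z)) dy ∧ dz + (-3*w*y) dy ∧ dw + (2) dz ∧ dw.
d(omega) = (1 - 6*y) dx ∧ dy ∧ dw + (-4*w) dx ∧ dz ∧ dw + (4*y + 3*z) dy ∧ dz ∧ dw

For a 2-form omega = sum_{i<j} g_{ij} dx_i ∧ dx_j, the exterior derivative is
  d(omega) = sum_{i<j} d(g_{ij}) ∧ dx_i ∧ dx_j = sum_{i<j, k} (∂g_{ij}/∂x_k) dx_k ∧ dx_i ∧ dx_j.
Expand each term, using dx_k ∧ dx_i ∧ dx_j = sgn(permutation) dx_{(a)} ∧ dx_{(b)} ∧ dx_{(c)} with (a < b < c) sorted:
  d(w) includes (∂/∂w)(w) dw = (1) dw, which multiplied by dx ∧ dy gives (1) dx ∧ dy ∧ dw
  d(4*w*z + 3*y^2) includes (∂/∂y)(4*w*z + 3*y^2) dy = (6*y) dy, which multiplied by dx ∧ dw gives (-6*y) dx ∧ dy ∧ dw
  d(4*w*z + 3*y^2) includes (∂/∂z)(4*w*z + 3*y^2) dz = (4*w) dz, which multiplied by dx ∧ dw gives (-4*w) dx ∧ dz ∧ dw
  d(w*(4*y + 3*z)) includes (∂/∂w)(w*(4*y + 3*z)) dw = (4*y + 3*z) dw, which multiplied by dy ∧ dz gives (4*y + 3*z) dy ∧ dz ∧ dw
Collecting like 3-forms: d(omega) = (1 - 6*y) dx ∧ dy ∧ dw + (-4*w) dx ∧ dz ∧ dw + (4*y + 3*z) dy ∧ dz ∧ dw.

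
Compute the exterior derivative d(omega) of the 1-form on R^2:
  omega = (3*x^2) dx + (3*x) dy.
d(omega) = (3) dx ∧ dy

For a 1-form omega = sum_i f_i dx_i, the exterior derivative is
  d(omega) = sum_{i < j} (∂f_j/∂x_i - ∂f_i/∂x_j) dx_i ∧ dx_j.
  coefficient of dx ∧ dy: ∂f_2/∂x - ∂f_1/∂y = ∂(3*x)/∂x - ∂(3*x^2)/∂y = 3
Assembling: d(omega) = (3) dx ∧ dy.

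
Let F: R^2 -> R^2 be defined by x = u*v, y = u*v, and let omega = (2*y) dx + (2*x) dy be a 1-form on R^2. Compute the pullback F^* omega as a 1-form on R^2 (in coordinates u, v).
F^* omega = (4*u*v^2) du + (4*u^2*v) dv

Using F^*(f dg) = (f ∘ F) d(g ∘ F), substitute each coordinate x_i by F_i(u, v) in f_i, and replace dx_i by d F_i = (∂F_i/∂u) du + (∂F_i/∂v) dv.
  For the x component: f_1(F) = 2*u*v; d F_1 = (v) du + (u) dv
  For the y component: f_2(F) = 2*u*v; d F_2 = (v) du + (u) dv
Combining and collecting du, dv coefficients:
  coeff of du: 4*u*v^2
  coeff of dv: 4*u^2*v
F^* omega = (4*u*v^2) du + (4*u^2*v) dv.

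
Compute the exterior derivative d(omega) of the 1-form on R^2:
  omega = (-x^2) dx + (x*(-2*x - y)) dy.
d(omega) = (-4*x - y) dx ∧ dy

For a 1-form omega = sum_i f_i dx_i, the exterior derivative is
  d(omega) = sum_{i < j} (∂f_j/∂x_i - ∂f_i/∂x_j) dx_i ∧ dx_j.
  coefficient of dx ∧ dy: ∂f_2/∂x - ∂f_1/∂y = ∂(x*(-2*x - y))/∂x - ∂(-x^2)/∂y = -4*x - y
Assembling: d(omega) = (-4*x - y) dx ∧ dy.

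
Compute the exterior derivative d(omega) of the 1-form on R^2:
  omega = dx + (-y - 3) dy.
d(omega) = 0

For a 1-form omega = sum_i f_i dx_i, the exterior derivative is
  d(omega) = sum_{i < j} (∂f_j/∂x_i - ∂f_i/∂x_j) dx_i ∧ dx_j.

Assembling: d(omega) = 0.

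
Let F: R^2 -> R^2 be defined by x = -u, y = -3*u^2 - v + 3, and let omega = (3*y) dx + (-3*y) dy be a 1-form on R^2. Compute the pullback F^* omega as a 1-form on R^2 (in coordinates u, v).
F^* omega = (-54*u^3 + 9*u^2 - 18*u*v + 54*u + 3*v - 9) du + (-9*u^2 - 3*v + 9) dv

Using F^*(f dg) = (f ∘ F) d(g ∘ F), substitute each coordinate x_i by F_i(u, v) in f_i, and replace dx_i by d F_i = (∂F_i/∂u) du + (∂F_i/∂v) dv.
  For the x component: f_1(F) = -9*u^2 - 3*v + 9; d F_1 = (-1) du + (0) dv
  For the y component: f_2(F) = 9*u^2 + 3*v - 9; d F_2 = (-6*u) du + (-1) dv
Combining and collecting du, dv coefficients:
  coeff of du: -54*u^3 + 9*u^2 - 18*u*v + 54*u + 3*v - 9
  coeff of dv: -9*u^2 - 3*v + 9
F^* omega = (-54*u^3 + 9*u^2 - 18*u*v + 54*u + 3*v - 9) du + (-9*u^2 - 3*v + 9) dv.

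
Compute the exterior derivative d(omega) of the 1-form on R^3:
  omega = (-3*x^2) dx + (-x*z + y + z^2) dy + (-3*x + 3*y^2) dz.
d(omega) = (-z) dx ∧ dy + (-3) dx ∧ dz + (x + 6*y - 2*z) dy ∧ dz

For a 1-form omega = sum_i f_i dx_i, the exterior derivative is
  d(omega) = sum_{i < j} (∂f_j/∂x_i - ∂f_i/∂x_j) dx_i ∧ dx_j.
  coefficient of dx ∧ dy: ∂f_2/∂x - ∂f_1/∂y = ∂(-x*z + y + z^2)/∂x - ∂(-3*x^2)/∂y = -z
  coefficient of dx ∧ dz: ∂f_3/∂x - ∂f_1/∂z = ∂(-3*x + 3*y^2)/∂x - ∂(-3*x^2)/∂z = -3
  coefficient of dy ∧ dz: ∂f_3/∂y - ∂f_2/∂z = ∂(-3*x + 3*y^2)/∂y - ∂(-x*z + y + z^2)/∂z = x + 6*y - 2*z
Assembling: d(omega) = (-z) dx ∧ dy + (-3) dx ∧ dz + (x + 6*y - 2*z) dy ∧ dz.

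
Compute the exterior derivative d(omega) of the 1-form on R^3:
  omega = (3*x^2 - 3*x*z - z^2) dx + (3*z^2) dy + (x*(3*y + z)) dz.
d(omega) = (3*x + 3*y + 3*z) dx ∧ dz + (3*x - 6*z) dy ∧ dz

For a 1-form omega = sum_i f_i dx_i, the exterior derivative is
  d(omega) = sum_{i < j} (∂f_j/∂x_i - ∂f_i/∂x_j) dx_i ∧ dx_j.
  coefficient of dx ∧ dz: ∂f_3/∂x - ∂f_1/∂z = ∂(x*(3*y + z))/∂x - ∂(3*x^2 - 3*x*z - z^2)/∂z = 3*x + 3*y + 3*z
  coefficient of dy ∧ dz: ∂f_3/∂y - ∂f_2/∂z = ∂(x*(3*y + z))/∂y - ∂(3*z^2)/∂z = 3*x - 6*z
Assembling: d(omega) = (3*x + 3*y + 3*z) dx ∧ dz + (3*x - 6*z) dy ∧ dz.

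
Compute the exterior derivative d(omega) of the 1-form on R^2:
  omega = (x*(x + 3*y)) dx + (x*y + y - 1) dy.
d(omega) = (-3*x + y) dx ∧ dy

For a 1-form omega = sum_i f_i dx_i, the exterior derivative is
  d(omega) = sum_{i < j} (∂f_j/∂x_i - ∂f_i/∂x_j) dx_i ∧ dx_j.
  coefficient of dx ∧ dy: ∂f_2/∂x - ∂f_1/∂y = ∂(x*y + y - 1)/∂x - ∂(x*(x + 3*y))/∂y = -3*x + y
Assembling: d(omega) = (-3*x + y) dx ∧ dy.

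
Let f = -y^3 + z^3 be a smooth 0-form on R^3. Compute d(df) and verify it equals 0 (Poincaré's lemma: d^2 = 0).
d(df) = 0

Step 1: df = sum_i (∂f/∂x_i) dx_i = (0) dx + (-3*y^2) dy + (3*z^2) dz.
Step 2: Apply d again. Using the 1-form formula, the coefficient of dx ∧ dy in d(df) is ∂^2 f/∂x ∂y - ∂^2 f/∂y ∂x = (0) - (0) = 0 (equality of mixed partials for smooth f).
Similarly for dx ∧ dz and dy ∧ dz — all coefficients vanish. So d(df) = 0.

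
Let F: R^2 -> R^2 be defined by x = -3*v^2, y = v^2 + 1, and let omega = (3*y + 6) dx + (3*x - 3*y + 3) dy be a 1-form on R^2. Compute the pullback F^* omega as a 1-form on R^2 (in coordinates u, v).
F^* omega = (-42*v^3 - 54*v) dv

Using F^*(f dg) = (f ∘ F) d(g ∘ F), substitute each coordinate x_i by F_i(u, v) in f_i, and replace dx_i by d F_i = (∂F_i/∂u) du + (∂F_i/∂v) dv.
  For the x component: f_1(F) = 3*v^2 + 9; d F_1 = (0) du + (-6*v) dv
  For the y component: f_2(F) = -12*v^2; d F_2 = (0) du + (2*v) dv
Combining and collecting du, dv coefficients:
  coeff of du: 0
  coeff of dv: -42*v^3 - 54*v
F^* omega = (-42*v^3 - 54*v) dv.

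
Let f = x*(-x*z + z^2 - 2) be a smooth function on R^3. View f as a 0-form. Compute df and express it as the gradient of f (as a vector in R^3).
df = (-2*x*z + z^2 - 2) dx + (0) dy + (x*(-x + 2*z)) dz; grad f = (-2*x*z + z^2 - 2, 0, x*(-x + 2*z))

For a 0-form f, d f = (∂f/∂x) dx + (∂f/∂y) dy + (∂f/∂z) dz. The components of the vector representation are exactly the entries of grad f in Cartesian coordinates:
  ∂f/∂x = -2*x*z + z^2 - 2
  ∂f/∂y = 0
  ∂f/∂z = x*(-x + 2*z).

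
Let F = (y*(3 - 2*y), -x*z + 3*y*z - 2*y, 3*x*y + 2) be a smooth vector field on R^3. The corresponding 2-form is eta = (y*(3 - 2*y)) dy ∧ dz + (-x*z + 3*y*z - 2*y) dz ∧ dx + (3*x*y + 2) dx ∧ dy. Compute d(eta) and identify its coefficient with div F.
d(eta) = (3*z - 2) dx ∧ dy ∧ dz; div F = 3*z - 2

For a 2-form in R^3 of the form above, applying d gives a 3-form with coefficient ∂P/∂x + ∂Q/∂y + ∂R/∂z:
  ∂P/∂x = 0
  ∂Q/∂y = 3*z - 2
  ∂R/∂z = 0
Sum = 3*z - 2, which is exactly div F.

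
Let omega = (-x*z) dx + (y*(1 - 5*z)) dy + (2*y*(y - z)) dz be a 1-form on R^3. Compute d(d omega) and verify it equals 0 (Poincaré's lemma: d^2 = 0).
d(d omega) = 0

Step 1: d omega = sum_{i<j} (∂f_j/∂x_i - ∂f_i/∂x_j) dx_i ∧ dx_j:
  coeff of dx ∧ dy: 0
  coeff of dx ∧ dz: x
  coeff of dy ∧ dz: 9*y - 2*z
Step 2: Apply d again to each 2-form coefficient. The only possible 3-form in R^3 is dx ∧ dy ∧ dz, with coefficient
  ∂(coeff of dy∧dz)/∂x - ∂(coeff of dx∧dz)/∂y + ∂(coeff of dx∧dy)/∂z
  = ∂/∂x (9*y - 2*z) - ∂/∂y (x) + ∂/∂z (0).
Each of these terms simplifies to sums of mixed partials that cancel in pairs. The result is 0 (by equality of mixed partials for smooth functions — Schwarz / Clairaut).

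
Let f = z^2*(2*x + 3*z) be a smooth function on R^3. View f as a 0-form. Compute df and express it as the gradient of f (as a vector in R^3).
df = (2*z^2) dx + (0) dy + (z*(4*x + 9*z)) dz; grad f = (2*z^2, 0, z*(4*x + 9*z))

For a 0-form f, d f = (∂f/∂x) dx + (∂f/∂y) dy + (∂f/∂z) dz. The components of the vector representation are exactly the entries of grad f in Cartesian coordinates:
  ∂f/∂x = 2*z^2
  ∂f/∂y = 0
  ∂f/∂z = z*(4*x + 9*z).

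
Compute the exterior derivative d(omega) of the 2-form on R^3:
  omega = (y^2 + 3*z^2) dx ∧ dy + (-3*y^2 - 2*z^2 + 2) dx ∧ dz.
d(omega) = (6*y + 6*z) dx ∧ dy ∧ dz

For a 2-form omega = sum_{i<j} g_{ij} dx_i ∧ dx_j, the exterior derivative is
  d(omega) = sum_{i<j} d(g_{ij}) ∧ dx_i ∧ dx_j = sum_{i<j, k} (∂g_{ij}/∂x_k) dx_k ∧ dx_i ∧ dx_j.
Expand each term, using dx_k ∧ dx_i ∧ dx_j = sgn(permutation) dx_{(a)} ∧ dx_{(b)} ∧ dx_{(c)} with (a < b < c) sorted:
  d(y^2 + 3*z^2) includes (∂/∂z)(y^2 + 3*z^2) dz = (6*z) dz, which multiplied by dx ∧ dy gives (6*z) dx ∧ dy ∧ dz
  d(-3*y^2 - 2*z^2 + 2) includes (∂/∂y)(-3*y^2 - 2*z^2 + 2) dy = (-6*y) dy, which multiplied by dx ∧ dz gives (6*y) dx ∧ dy ∧ dz
Collecting like 3-forms: d(omega) = (6*y + 6*z) dx ∧ dy ∧ dz.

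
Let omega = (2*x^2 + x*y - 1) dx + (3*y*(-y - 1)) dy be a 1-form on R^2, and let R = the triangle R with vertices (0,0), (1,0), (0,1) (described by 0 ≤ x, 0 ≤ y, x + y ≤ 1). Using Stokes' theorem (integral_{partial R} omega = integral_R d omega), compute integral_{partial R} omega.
integral_(partial R) omega = -1/6

Stokes: integral_partial_R omega = integral_R d omega with d omega = (∂Q/∂x - ∂P/∂y) dx ∧ dy.
  ∂Q/∂x = 0
  ∂P/∂y = x
  integrand = ∂Q/∂x - ∂P/∂y = -x.
Integrating over R: integral_0^1 integral_0^{1-x} (-x) dy dx = -1/6.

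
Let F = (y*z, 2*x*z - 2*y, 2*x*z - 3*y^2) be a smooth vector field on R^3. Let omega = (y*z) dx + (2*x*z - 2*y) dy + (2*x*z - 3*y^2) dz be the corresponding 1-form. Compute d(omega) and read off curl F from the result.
d(omega) = (-2*x - 6*y) dy ∧ dz + (y - 2*z) dz ∧ dx + (z) dx ∧ dy; curl F = (-2*x - 6*y, y - 2*z, z)

d omega = sum_{i<j} (∂f_j/∂x_i - ∂f_i/∂x_j) dx_i ∧ dx_j. Under the identification (dy ∧ dz, dz ∧ dx, dx ∧ dy) ↔ (e_x, e_y, e_z), the coefficients are exactly the components of curl F. Compute:
  ∂R/∂y - ∂Q/∂z = (-6*y) - (2*x) = -2*x - 6*y
  ∂P/∂z - ∂R/∂x = (y) - (2*z) = y - 2*z
  ∂Q/∂x - ∂P/∂y = (2*z) - (z) = z.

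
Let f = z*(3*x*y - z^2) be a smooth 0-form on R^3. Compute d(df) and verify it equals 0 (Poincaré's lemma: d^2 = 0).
d(df) = 0

Step 1: df = sum_i (∂f/∂x_i) dx_i = (3*y*z) dx + (3*x*z) dy + (3*x*y - 3*z^2) dz.
Step 2: Apply d again. Using the 1-form formula, the coefficient of dx ∧ dy in d(df) is ∂^2 f/∂x ∂y - ∂^2 f/∂y ∂x = (3*z) - (3*z) = 0 (equality of mixed partials for smooth f).
Similarly for dx ∧ dz and dy ∧ dz — all coefficients vanish. So d(df) = 0.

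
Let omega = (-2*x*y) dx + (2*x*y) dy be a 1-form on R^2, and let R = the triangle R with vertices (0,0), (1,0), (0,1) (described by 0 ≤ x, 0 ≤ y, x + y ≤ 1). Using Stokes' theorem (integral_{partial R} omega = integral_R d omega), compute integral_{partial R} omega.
integral_(partial R) omega = 2/3

Stokes: integral_partial_R omega = integral_R d omega with d omega = (∂Q/∂x - ∂P/∂y) dx ∧ dy.
  ∂Q/∂x = 2*y
  ∂P/∂y = -2*x
  integrand = ∂Q/∂x - ∂P/∂y = 2*x + 2*y.
Integrating over R: integral_0^1 integral_0^{1-x} (2*x + 2*y) dy dx = 2/3.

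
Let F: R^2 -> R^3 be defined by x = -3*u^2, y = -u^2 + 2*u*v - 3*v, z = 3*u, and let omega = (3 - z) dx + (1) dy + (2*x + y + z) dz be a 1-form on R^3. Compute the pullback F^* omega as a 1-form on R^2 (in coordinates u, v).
F^* omega = (-3*u^2 + 6*u*v - 11*u - 7*v) du + (2*u - 3) dv

Using F^*(f dg) = (f ∘ F) d(g ∘ F), substitute each coordinate x_i by F_i(u, v) in f_i, and replace dx_i by d F_i = (∂F_i/∂u) du + (∂F_i/∂v) dv.
  For the x component: f_1(F) = 3 - 3*u; d F_1 = (-6*u) du + (0) dv
  For the y component: f_2(F) = 1; d F_2 = (-2*u + 2*v) du + (2*u - 3) dv
  For the z component: f_3(F) = -7*u^2 + 2*u*v + 3*u - 3*v; d F_3 = (3) du + (0) dv
Combining and collecting du, dv coefficients:
  coeff of du: -3*u^2 + 6*u*v - 11*u - 7*v
  coeff of dv: 2*u - 3
F^* omega = (-3*u^2 + 6*u*v - 11*u - 7*v) du + (2*u - 3) dv.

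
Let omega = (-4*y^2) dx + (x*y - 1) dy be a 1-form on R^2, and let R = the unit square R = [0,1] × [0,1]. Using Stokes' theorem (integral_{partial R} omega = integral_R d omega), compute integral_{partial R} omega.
integral_(partial R) omega = 9/2

Stokes: integral_partial_R omega = integral_R d omega with d omega = (∂Q/∂x - ∂P/∂y) dx ∧ dy.
  ∂Q/∂x = y
  ∂P/∂y = -8*y
  integrand = ∂Q/∂x - ∂P/∂y = 9*y.
Integrating over R: integral_0^1 integral_0^1 (9*y) dx dy = 9/2.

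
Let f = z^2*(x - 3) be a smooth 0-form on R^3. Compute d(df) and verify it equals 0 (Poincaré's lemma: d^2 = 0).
d(df) = 0

Step 1: df = sum_i (∂f/∂x_i) dx_i = (z^2) dx + (0) dy + (2*z*(x - 3)) dz.
Step 2: Apply d again. Using the 1-form formula, the coefficient of dx ∧ dy in d(df) is ∂^2 f/∂x ∂y - ∂^2 f/∂y ∂x = (0) - (0) = 0 (equality of mixed partials for smooth f).
Similarly for dx ∧ dz and dy ∧ dz — all coefficients vanish. So d(df) = 0.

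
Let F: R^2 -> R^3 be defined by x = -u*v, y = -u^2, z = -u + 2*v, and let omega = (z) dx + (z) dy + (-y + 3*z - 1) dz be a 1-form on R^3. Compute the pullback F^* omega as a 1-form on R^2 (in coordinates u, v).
F^* omega = (u^2 - 3*u*v + 3*u - 2*v^2 - 6*v + 1) du + (3*u^2 - 2*u*v - 6*u + 12*v - 2) dv

Using F^*(f dg) = (f ∘ F) d(g ∘ F), substitute each coordinate x_i by F_i(u, v) in f_i, and replace dx_i by d F_i = (∂F_i/∂u) du + (∂F_i/∂v) dv.
  For the x component: f_1(F) = -u + 2*v; d F_1 = (-v) du + (-u) dv
  For the y component: f_2(F) = -u + 2*v; d F_2 = (-2*u) du + (0) dv
  For the z component: f_3(F) = u^2 - 3*u + 6*v - 1; d F_3 = (-1) du + (2) dv
Combining and collecting du, dv coefficients:
  coeff of du: u^2 - 3*u*v + 3*u - 2*v^2 - 6*v + 1
  coeff of dv: 3*u^2 - 2*u*v - 6*u + 12*v - 2
F^* omega = (u^2 - 3*u*v + 3*u - 2*v^2 - 6*v + 1) du + (3*u^2 - 2*u*v - 6*u + 12*v - 2) dv.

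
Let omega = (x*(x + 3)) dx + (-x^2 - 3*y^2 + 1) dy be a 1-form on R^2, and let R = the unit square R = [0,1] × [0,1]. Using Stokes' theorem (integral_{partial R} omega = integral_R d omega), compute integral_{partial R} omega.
integral_(partial R) omega = -1

Stokes: integral_partial_R omega = integral_R d omega with d omega = (∂Q/∂x - ∂P/∂y) dx ∧ dy.
  ∂Q/∂x = -2*x
  ∂P/∂y = 0
  integrand = ∂Q/∂x - ∂P/∂y = -2*x.
Integrating over R: integral_0^1 integral_0^1 (-2*x) dx dy = -1.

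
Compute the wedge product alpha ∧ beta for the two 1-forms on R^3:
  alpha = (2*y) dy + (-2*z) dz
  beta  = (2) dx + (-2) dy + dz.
alpha ∧ beta = (-4*y) dx ∧ dy + (2*y - 4*z) dy ∧ dz + (4*z) dx ∧ dz

Distribute the wedge, using dx_i ∧ dx_j = -dx_j ∧ dx_i and dx_i ∧ dx_i = 0. For each pair (i, j) with i < j, the coefficient of dx_i ∧ dx_j in alpha ∧ beta is (alpha_i * beta_j - alpha_j * beta_i). Collecting: alpha ∧ beta = (-4*y) dx ∧ dy + (2*y - 4*z) dy ∧ dz + (4*z) dx ∧ dz.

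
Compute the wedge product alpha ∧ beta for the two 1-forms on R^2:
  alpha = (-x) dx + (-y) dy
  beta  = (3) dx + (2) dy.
alpha ∧ beta = (-2*x + 3*y) dx ∧ dy

Distribute the wedge, using dx_i ∧ dx_j = -dx_j ∧ dx_i and dx_i ∧ dx_i = 0. For each pair (i, j) with i < j, the coefficient of dx_i ∧ dx_j in alpha ∧ beta is (alpha_i * beta_j - alpha_j * beta_i). Collecting: alpha ∧ beta = (-2*x + 3*y) dx ∧ dy.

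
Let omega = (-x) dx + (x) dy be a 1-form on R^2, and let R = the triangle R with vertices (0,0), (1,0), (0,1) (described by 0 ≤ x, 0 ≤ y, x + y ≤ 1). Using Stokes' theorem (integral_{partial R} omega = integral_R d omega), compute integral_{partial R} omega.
integral_(partial R) omega = 1/2

Stokes: integral_partial_R omega = integral_R d omega with d omega = (∂Q/∂x - ∂P/∂y) dx ∧ dy.
  ∂Q/∂x = 1
  ∂P/∂y = 0
  integrand = ∂Q/∂x - ∂P/∂y = 1.
Integrating over R: integral_0^1 integral_0^{1-x} (1) dy dx = 1/2.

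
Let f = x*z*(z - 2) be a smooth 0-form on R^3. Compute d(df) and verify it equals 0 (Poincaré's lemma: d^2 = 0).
d(df) = 0

Step 1: df = sum_i (∂f/∂x_i) dx_i = (z*(z - 2)) dx + (0) dy + (2*x*(z - 1)) dz.
Step 2: Apply d again. Using the 1-form formula, the coefficient of dx ∧ dy in d(df) is ∂^2 f/∂x ∂y - ∂^2 f/∂y ∂x = (0) - (0) = 0 (equality of mixed partials for smooth f).
Similarly for dx ∧ dz and dy ∧ dz — all coefficients vanish. So d(df) = 0.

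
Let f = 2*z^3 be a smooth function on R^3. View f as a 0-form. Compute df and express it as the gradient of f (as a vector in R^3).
df = (0) dx + (0) dy + (6*z^2) dz; grad f = (0, 0, 6*z^2)

For a 0-form f, d f = (∂f/∂x) dx + (∂f/∂y) dy + (∂f/∂z) dz. The components of the vector representation are exactly the entries of grad f in Cartesian coordinates:
  ∂f/∂x = 0
  ∂f/∂y = 0
  ∂f/∂z = 6*z^2.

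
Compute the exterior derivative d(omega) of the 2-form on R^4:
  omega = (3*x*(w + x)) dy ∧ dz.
d(omega) = (3*w + 6*x) dx ∧ dy ∧ dz + (3*x) dy ∧ dz ∧ dw

For a 2-form omega = sum_{i<j} g_{ij} dx_i ∧ dx_j, the exterior derivative is
  d(omega) = sum_{i<j} d(g_{ij}) ∧ dx_i ∧ dx_j = sum_{i<j, k} (∂g_{ij}/∂x_k) dx_k ∧ dx_i ∧ dx_j.
Expand each term, using dx_k ∧ dx_i ∧ dx_j = sgn(permutation) dx_{(a)} ∧ dx_{(b)} ∧ dx_{(c)} with (a < b < c) sorted:
  d(3*x*(w + x)) includes (∂/∂x)(3*x*(w + x)) dx = (3*w + 6*x) dx, which multiplied by dy ∧ dz gives (3*w + 6*x) dx ∧ dy ∧ dz
  d(3*x*(w + x)) includes (∂/∂w)(3*x*(w + x)) dw = (3*x) dw, which multiplied by dy ∧ dz gives (3*x) dy ∧ dz ∧ dw
Collecting like 3-forms: d(omega) = (3*w + 6*x) dx ∧ dy ∧ dz + (3*x) dy ∧ dz ∧ dw.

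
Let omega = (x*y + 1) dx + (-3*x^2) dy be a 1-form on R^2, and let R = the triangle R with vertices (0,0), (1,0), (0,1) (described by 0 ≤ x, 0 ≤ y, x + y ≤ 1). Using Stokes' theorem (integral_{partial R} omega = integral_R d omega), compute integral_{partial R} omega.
integral_(partial R) omega = -7/6

Stokes: integral_partial_R omega = integral_R d omega with d omega = (∂Q/∂x - ∂P/∂y) dx ∧ dy.
  ∂Q/∂x = -6*x
  ∂P/∂y = x
  integrand = ∂Q/∂x - ∂P/∂y = -7*x.
Integrating over R: integral_0^1 integral_0^{1-x} (-7*x) dy dx = -7/6.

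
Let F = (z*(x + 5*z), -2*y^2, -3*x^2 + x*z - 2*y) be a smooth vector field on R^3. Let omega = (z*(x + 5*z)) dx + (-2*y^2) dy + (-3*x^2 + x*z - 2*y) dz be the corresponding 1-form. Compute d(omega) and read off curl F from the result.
d(omega) = (-2) dy ∧ dz + (7*x + 9*z) dz ∧ dx + (0) dx ∧ dy; curl F = (-2, 7*x + 9*z, 0)

d omega = sum_{i<j} (∂f_j/∂x_i - ∂f_i/∂x_j) dx_i ∧ dx_j. Under the identification (dy ∧ dz, dz ∧ dx, dx ∧ dy) ↔ (e_x, e_y, e_z), the coefficients are exactly the components of curl F. Compute:
  ∂R/∂y - ∂Q/∂z = (-2) - (0) = -2
  ∂P/∂z - ∂R/∂x = (x + 10*z) - (-6*x + z) = 7*x + 9*z
  ∂Q/∂x - ∂P/∂y = (0) - (0) = 0.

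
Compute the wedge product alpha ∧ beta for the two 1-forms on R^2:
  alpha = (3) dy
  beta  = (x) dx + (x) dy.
alpha ∧ beta = (-3*x) dx ∧ dy

Distribute the wedge, using dx_i ∧ dx_j = -dx_j ∧ dx_i and dx_i ∧ dx_i = 0. For each pair (i, j) with i < j, the coefficient of dx_i ∧ dx_j in alpha ∧ beta is (alpha_i * beta_j - alpha_j * beta_i). Collecting: alpha ∧ beta = (-3*x) dx ∧ dy.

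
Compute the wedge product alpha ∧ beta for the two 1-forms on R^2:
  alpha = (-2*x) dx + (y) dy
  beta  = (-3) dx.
alpha ∧ beta = (3*y) dx ∧ dy

Distribute the wedge, using dx_i ∧ dx_j = -dx_j ∧ dx_i and dx_i ∧ dx_i = 0. For each pair (i, j) with i < j, the coefficient of dx_i ∧ dx_j in alpha ∧ beta is (alpha_i * beta_j - alpha_j * beta_i). Collecting: alpha ∧ beta = (3*y) dx ∧ dy.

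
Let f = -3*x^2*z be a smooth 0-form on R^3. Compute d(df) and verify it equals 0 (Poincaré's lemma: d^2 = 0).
d(df) = 0

Step 1: df = sum_i (∂f/∂x_i) dx_i = (-6*x*z) dx + (0) dy + (-3*x^2) dz.
Step 2: Apply d again. Using the 1-form formula, the coefficient of dx ∧ dy in d(df) is ∂^2 f/∂x ∂y - ∂^2 f/∂y ∂x = (0) - (0) = 0 (equality of mixed partials for smooth f).
Similarly for dx ∧ dz and dy ∧ dz — all coefficients vanish. So d(df) = 0.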